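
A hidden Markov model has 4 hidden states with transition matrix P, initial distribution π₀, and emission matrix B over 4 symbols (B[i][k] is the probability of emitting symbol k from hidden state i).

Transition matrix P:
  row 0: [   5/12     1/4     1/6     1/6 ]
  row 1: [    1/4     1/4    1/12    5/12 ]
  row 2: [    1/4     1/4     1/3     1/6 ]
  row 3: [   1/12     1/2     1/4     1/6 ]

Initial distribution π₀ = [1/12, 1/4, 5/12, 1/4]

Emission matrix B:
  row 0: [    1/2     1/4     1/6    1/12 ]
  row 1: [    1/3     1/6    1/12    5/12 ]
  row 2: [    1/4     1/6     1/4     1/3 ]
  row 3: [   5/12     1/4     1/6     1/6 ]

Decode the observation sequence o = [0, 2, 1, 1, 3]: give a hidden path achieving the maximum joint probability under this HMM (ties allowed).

path = [1, 3, 1, 3, 1]

t=0: δ = [4.167e-02, 8.333e-02, 1.042e-01, 1.042e-01]  (obs o_0=0)
t=1: δ = [4.340e-03, 4.340e-03, 8.681e-03, 5.787e-03]  ψ = [2, 3, 2, 1]  (obs o_1=2)
t=2: δ = [5.425e-04, 4.823e-04, 4.823e-04, 4.521e-04]  ψ = [2, 3, 2, 1]  (obs o_2=1)
t=3: δ = [5.651e-05, 3.768e-05, 2.679e-05, 5.023e-05]  ψ = [0, 3, 2, 1]  (obs o_3=1)
t=4: δ = [1.962e-06, 1.047e-05, 4.186e-06, 2.616e-06]  ψ = [0, 3, 3, 1]  (obs o_4=3)
backtrack: best end state = 1; path = [1, 3, 1, 3, 1]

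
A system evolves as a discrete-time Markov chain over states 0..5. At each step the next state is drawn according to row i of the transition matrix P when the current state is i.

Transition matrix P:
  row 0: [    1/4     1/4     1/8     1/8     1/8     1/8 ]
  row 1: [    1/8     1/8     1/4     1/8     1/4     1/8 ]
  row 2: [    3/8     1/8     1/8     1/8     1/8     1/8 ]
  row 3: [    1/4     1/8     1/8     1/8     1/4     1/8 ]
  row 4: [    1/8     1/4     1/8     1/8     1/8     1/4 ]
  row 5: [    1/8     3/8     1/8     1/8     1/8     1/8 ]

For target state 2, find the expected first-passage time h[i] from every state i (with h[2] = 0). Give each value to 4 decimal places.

First-step conditioning: h[2] = 0; for i ≠ 2, h[i] = 1 + Σ_k P[i][k]·h[k].
  h[0] = 1 + 1/4·h[0] + 1/4·h[1] + 1/8·h[3] + 1/8·h[4] + 1/8·h[5]
  h[1] = 1 + 1/8·h[0] + 1/8·h[1] + 1/8·h[3] + 1/4·h[4] + 1/8·h[5]
  h[3] = 1 + 1/4·h[0] + 1/8·h[1] + 1/8·h[3] + 1/4·h[4] + 1/8·h[5]
  h[4] = 1 + 1/8·h[0] + 1/4·h[1] + 1/8·h[3] + 1/8·h[4] + 1/4·h[5]
  h[5] = 1 + 1/8·h[0] + 3/8·h[1] + 1/8·h[3] + 1/8·h[4] + 1/8·h[5]
Solving the 5×5 linear system over states ≠ 2 gives exactly h = [36800/5633, 32704/5633, 0, 37304/5633, 36736/5633, 36288/5633] (h[2] = 0 is the target).

h = [6.5329, 5.8058, 0.0000, 6.6224, 6.5216, 6.4420]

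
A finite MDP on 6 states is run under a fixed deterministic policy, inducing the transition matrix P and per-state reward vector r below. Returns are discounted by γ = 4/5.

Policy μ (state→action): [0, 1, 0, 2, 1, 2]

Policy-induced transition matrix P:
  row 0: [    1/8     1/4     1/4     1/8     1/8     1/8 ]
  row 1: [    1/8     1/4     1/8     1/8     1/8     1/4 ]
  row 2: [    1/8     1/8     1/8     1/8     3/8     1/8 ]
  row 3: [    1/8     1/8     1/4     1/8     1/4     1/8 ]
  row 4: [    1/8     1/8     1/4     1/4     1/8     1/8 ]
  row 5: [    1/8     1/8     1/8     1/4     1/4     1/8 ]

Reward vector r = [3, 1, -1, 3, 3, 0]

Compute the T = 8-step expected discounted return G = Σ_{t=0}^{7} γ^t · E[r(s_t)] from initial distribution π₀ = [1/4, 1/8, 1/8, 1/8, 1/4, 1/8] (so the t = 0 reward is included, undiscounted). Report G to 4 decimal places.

G = 6.5334

t=0: π = [0.2500, 0.1250, 0.1250, 0.1250, 0.2500, 0.1250], E[r] = 1.8750, γ^t·E[r] = 1.875000, running G = 1.875000
t=1: π = [0.1250, 0.1719, 0.2031, 0.1719, 0.1875, 0.1406], E[r] = 1.4219, γ^t·E[r] = 1.137500, running G = 3.012500
t=2: π = [0.1250, 0.1621, 0.1855, 0.1660, 0.2148, 0.1465], E[r] = 1.4941, γ^t·E[r] = 0.956250, running G = 3.968750
t=3: π = [0.1250, 0.1609, 0.1882, 0.1702, 0.2104, 0.1453], E[r] = 1.4895, γ^t·E[r] = 0.762625, running G = 4.731375
t=4: π = [0.1250, 0.1607, 0.1882, 0.1695, 0.2115, 0.1451], E[r] = 1.4904, γ^t·E[r] = 0.610463, running G = 5.341838
t=5: π = [0.1250, 0.1607, 0.1882, 0.1696, 0.2114, 0.1451], E[r] = 1.4903, γ^t·E[r] = 0.488346, running G = 5.830184
t=6: π = [0.1250, 0.1607, 0.1882, 0.1696, 0.2114, 0.1451], E[r] = 1.4903, γ^t·E[r] = 0.390681, running G = 6.220864
t=7: π = [0.1250, 0.1607, 0.1882, 0.1696, 0.2114, 0.1451], E[r] = 1.4903, γ^t·E[r] = 0.312544, running G = 6.533409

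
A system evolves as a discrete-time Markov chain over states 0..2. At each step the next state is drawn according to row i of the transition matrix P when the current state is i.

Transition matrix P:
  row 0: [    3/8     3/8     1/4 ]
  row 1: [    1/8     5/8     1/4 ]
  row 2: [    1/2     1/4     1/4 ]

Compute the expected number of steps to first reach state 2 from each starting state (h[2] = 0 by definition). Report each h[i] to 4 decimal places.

h = [4.0000, 4.0000, 0.0000]

First-step conditioning: h[2] = 0; for i ≠ 2, h[i] = 1 + Σ_k P[i][k]·h[k].
  h[0] = 1 + 3/8·h[0] + 3/8·h[1]
  h[1] = 1 + 1/8·h[0] + 5/8·h[1]
Solving the 2×2 linear system over states ≠ 2 gives exactly h = [4, 4, 0] (h[2] = 0 is the target).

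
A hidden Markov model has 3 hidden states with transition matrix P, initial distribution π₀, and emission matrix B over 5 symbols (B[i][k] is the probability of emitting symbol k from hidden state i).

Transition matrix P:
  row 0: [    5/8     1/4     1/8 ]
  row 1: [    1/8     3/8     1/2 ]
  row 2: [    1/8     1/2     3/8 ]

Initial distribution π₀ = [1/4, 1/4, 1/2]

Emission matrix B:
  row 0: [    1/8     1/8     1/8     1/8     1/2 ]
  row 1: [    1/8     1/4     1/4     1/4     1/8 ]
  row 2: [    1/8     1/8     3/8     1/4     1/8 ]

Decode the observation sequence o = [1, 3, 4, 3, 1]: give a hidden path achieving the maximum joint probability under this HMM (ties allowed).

t=0: δ = [3.125e-02, 6.250e-02, 6.250e-02]  (obs o_0=1)
t=1: δ = [2.441e-03, 7.812e-03, 7.812e-03]  ψ = [0, 2, 1]  (obs o_1=3)
t=2: δ = [7.629e-04, 4.883e-04, 4.883e-04]  ψ = [0, 2, 1]  (obs o_2=4)
t=3: δ = [5.960e-05, 6.104e-05, 6.104e-05]  ψ = [0, 2, 1]  (obs o_3=3)
t=4: δ = [4.657e-06, 7.629e-06, 3.815e-06]  ψ = [0, 2, 1]  (obs o_4=1)
backtrack: best end state = 1; path = [1, 2, 1, 2, 1]

path = [1, 2, 1, 2, 1]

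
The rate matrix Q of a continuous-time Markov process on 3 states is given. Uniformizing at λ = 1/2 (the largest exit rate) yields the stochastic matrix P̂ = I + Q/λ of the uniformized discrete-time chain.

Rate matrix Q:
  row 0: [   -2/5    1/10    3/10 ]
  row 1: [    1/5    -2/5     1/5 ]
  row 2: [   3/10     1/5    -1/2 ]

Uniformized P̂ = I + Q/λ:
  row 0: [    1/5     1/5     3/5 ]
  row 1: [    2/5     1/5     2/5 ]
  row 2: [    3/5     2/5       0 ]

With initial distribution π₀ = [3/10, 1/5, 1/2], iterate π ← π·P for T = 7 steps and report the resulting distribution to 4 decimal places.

π = [0.3913, 0.2689, 0.3398]

t=0: π = [0.3000, 0.2000, 0.5000]
t=1: π = [0.4400, 0.3000, 0.2600]
t=2: π = [0.3640, 0.2520, 0.3840]
t=3: π = [0.4040, 0.2768, 0.3192]
t=4: π = [0.3830, 0.2638, 0.3531]
t=5: π = [0.3940, 0.2706, 0.3354]
t=6: π = [0.3883, 0.2671, 0.3447]
t=7: π = [0.3913, 0.2689, 0.3398]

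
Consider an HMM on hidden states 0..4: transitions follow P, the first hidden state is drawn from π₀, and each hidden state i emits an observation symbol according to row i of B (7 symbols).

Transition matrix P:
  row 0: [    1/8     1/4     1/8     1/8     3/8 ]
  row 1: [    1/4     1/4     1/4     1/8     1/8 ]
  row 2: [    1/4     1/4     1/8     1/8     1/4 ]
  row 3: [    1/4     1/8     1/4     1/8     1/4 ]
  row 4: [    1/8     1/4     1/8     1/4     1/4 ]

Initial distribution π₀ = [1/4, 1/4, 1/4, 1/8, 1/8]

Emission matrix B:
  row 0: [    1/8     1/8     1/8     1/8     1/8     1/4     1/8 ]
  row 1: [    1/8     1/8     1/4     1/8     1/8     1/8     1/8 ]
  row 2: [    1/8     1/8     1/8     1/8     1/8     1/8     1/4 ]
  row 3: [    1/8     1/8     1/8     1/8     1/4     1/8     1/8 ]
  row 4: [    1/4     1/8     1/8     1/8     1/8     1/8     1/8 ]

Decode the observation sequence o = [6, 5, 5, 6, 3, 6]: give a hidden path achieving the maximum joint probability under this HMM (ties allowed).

path = [2, 0, 1, 2, 1, 2]

t=0: δ = [3.125e-02, 3.125e-02, 6.250e-02, 1.562e-02, 1.562e-02]  (obs o_0=6)
t=1: δ = [3.906e-03, 1.953e-03, 9.766e-04, 9.766e-04, 1.953e-03]  ψ = [2, 2, 1, 2, 2]  (obs o_1=5)
t=2: δ = [1.221e-04, 1.221e-04, 6.104e-05, 6.104e-05, 1.831e-04]  ψ = [0, 0, 0, 0, 0]  (obs o_2=5)
t=3: δ = [3.815e-06, 5.722e-06, 7.629e-06, 5.722e-06, 5.722e-06]  ψ = [1, 4, 1, 4, 0]  (obs o_3=6)
t=4: δ = [2.384e-07, 2.384e-07, 1.788e-07, 1.788e-07, 2.384e-07]  ψ = [2, 2, 1, 4, 2]  (obs o_4=3)
t=5: δ = [7.451e-09, 7.451e-09, 1.490e-08, 7.451e-09, 1.118e-08]  ψ = [1, 0, 1, 4, 0]  (obs o_5=6)
backtrack: best end state = 2; path = [2, 0, 1, 2, 1, 2]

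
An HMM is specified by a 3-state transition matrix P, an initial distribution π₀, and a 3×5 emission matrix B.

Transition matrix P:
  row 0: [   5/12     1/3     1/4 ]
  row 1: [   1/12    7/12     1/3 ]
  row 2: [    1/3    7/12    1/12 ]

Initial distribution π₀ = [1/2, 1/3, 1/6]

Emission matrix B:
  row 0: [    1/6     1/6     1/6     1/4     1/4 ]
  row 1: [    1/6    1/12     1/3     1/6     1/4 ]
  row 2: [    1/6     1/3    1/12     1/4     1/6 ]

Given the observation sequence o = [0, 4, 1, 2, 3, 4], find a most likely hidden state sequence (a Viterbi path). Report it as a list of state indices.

t=0: δ = [8.333e-02, 5.556e-02, 2.778e-02]  (obs o_0=0)
t=1: δ = [8.681e-03, 8.102e-03, 3.472e-03]  ψ = [0, 1, 0]  (obs o_1=4)
t=2: δ = [6.028e-04, 3.938e-04, 9.002e-04]  ψ = [0, 1, 1]  (obs o_2=1)
t=3: δ = [5.001e-05, 1.750e-04, 1.256e-05]  ψ = [2, 2, 0]  (obs o_3=2)
t=4: δ = [5.210e-06, 1.702e-05, 1.459e-05]  ψ = [0, 1, 1]  (obs o_4=3)
t=5: δ = [1.216e-06, 2.482e-06, 9.454e-07]  ψ = [2, 1, 1]  (obs o_5=4)
backtrack: best end state = 1; path = [1, 1, 2, 1, 1, 1]

path = [1, 1, 2, 1, 1, 1]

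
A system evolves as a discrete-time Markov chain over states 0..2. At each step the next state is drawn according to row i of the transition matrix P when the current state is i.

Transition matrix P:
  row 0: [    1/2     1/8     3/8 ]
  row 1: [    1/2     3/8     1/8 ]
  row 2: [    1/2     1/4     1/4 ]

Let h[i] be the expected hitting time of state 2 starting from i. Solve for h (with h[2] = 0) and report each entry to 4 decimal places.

First-step conditioning: h[2] = 0; for i ≠ 2, h[i] = 1 + Σ_k P[i][k]·h[k].
  h[0] = 1 + 1/2·h[0] + 1/8·h[1]
  h[1] = 1 + 1/2·h[0] + 3/8·h[1]
Solving the 2×2 linear system over states ≠ 2 gives exactly h = [3, 4, 0] (h[2] = 0 is the target).

h = [3.0000, 4.0000, 0.0000]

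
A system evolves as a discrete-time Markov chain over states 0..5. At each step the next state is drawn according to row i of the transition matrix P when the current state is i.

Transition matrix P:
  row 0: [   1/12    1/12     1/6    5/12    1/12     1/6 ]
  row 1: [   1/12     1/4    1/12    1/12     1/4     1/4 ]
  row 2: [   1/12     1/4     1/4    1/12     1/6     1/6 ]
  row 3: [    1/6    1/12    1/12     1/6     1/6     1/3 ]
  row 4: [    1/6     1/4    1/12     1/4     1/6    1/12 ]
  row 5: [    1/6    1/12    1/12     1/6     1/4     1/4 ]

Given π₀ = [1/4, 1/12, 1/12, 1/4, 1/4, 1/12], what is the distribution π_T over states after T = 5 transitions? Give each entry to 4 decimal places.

t=0: π = [0.2500, 0.0833, 0.0833, 0.2500, 0.2500, 0.0833]
t=1: π = [0.1319, 0.1528, 0.1181, 0.2361, 0.1597, 0.2014]
t=2: π = [0.1331, 0.1551, 0.1140, 0.1904, 0.1852, 0.2222]
t=3: π = [0.1332, 0.1590, 0.1134, 0.1929, 0.1870, 0.2144]
t=4: π = [0.1329, 0.1599, 0.1133, 0.1928, 0.1867, 0.2144]
t=5: π = [0.1328, 0.1600, 0.1133, 0.1927, 0.1868, 0.2144]

π = [0.1328, 0.1600, 0.1133, 0.1927, 0.1868, 0.2144]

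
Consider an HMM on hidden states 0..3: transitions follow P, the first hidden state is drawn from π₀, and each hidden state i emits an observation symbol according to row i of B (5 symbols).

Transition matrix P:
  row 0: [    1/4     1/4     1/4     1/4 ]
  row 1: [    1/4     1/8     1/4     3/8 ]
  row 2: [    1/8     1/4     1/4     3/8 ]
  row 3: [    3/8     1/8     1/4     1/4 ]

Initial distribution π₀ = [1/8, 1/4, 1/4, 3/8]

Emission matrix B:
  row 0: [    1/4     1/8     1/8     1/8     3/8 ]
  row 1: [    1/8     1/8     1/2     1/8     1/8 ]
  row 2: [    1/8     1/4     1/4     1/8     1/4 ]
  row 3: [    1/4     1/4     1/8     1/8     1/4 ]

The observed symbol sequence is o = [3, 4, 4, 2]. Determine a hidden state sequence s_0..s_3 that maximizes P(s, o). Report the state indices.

path = [3, 0, 0, 1]

t=0: δ = [1.562e-02, 3.125e-02, 3.125e-02, 4.688e-02]  (obs o_0=3)
t=1: δ = [6.592e-03, 9.766e-04, 2.930e-03, 2.930e-03]  ψ = [3, 2, 3, 1]  (obs o_1=4)
t=2: δ = [6.180e-04, 2.060e-04, 4.120e-04, 4.120e-04]  ψ = [0, 0, 0, 0]  (obs o_2=4)
t=3: δ = [1.931e-05, 7.725e-05, 3.862e-05, 1.931e-05]  ψ = [0, 0, 0, 0]  (obs o_3=2)
backtrack: best end state = 1; path = [3, 0, 0, 1]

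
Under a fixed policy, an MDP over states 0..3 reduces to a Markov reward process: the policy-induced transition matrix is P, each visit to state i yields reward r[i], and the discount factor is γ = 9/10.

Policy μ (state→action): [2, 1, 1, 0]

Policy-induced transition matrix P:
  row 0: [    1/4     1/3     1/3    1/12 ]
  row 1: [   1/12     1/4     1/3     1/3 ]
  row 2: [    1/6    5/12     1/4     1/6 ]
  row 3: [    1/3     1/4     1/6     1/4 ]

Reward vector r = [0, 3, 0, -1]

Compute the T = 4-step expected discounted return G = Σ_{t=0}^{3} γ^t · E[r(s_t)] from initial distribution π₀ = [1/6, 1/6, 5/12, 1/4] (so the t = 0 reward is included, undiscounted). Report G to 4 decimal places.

t=0: π = [0.1667, 0.1667, 0.4167, 0.2500], E[r] = 0.2500, γ^t·E[r] = 0.250000, running G = 0.250000
t=1: π = [0.2083, 0.3333, 0.2569, 0.2014], E[r] = 0.7986, γ^t·E[r] = 0.718750, running G = 0.968750
t=2: π = [0.1898, 0.3102, 0.2784, 0.2216], E[r] = 0.7089, γ^t·E[r] = 0.574219, running G = 1.542969
t=3: π = [0.1936, 0.3122, 0.2732, 0.2210], E[r] = 0.7156, γ^t·E[r] = 0.521684, running G = 2.064652

G = 2.0647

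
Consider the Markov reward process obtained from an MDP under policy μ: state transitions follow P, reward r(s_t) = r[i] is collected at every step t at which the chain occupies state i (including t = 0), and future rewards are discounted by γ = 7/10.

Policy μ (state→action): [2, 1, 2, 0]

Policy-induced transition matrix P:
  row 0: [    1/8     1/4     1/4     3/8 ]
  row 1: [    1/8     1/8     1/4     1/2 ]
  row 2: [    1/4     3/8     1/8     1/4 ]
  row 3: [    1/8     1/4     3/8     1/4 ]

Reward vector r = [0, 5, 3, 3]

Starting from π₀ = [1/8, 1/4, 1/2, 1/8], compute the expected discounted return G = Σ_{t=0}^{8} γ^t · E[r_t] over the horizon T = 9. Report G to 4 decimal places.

t=0: π = [0.1250, 0.2500, 0.5000, 0.1250], E[r] = 3.1250, γ^t·E[r] = 3.125000, running G = 3.125000
t=1: π = [0.1875, 0.2813, 0.2031, 0.3281], E[r] = 3.0000, γ^t·E[r] = 2.100000, running G = 5.225000
t=2: π = [0.1504, 0.2402, 0.2656, 0.3438], E[r] = 3.0293, γ^t·E[r] = 1.484355, running G = 6.709355
t=3: π = [0.1582, 0.2532, 0.2598, 0.3289], E[r] = 3.0317, γ^t·E[r] = 1.039886, running G = 7.749242
t=4: π = [0.1575, 0.2508, 0.2586, 0.3331], E[r] = 3.0292, γ^t·E[r] = 0.727320, running G = 8.476561
t=5: π = [0.1573, 0.2510, 0.2593, 0.3324], E[r] = 3.0300, γ^t·E[r] = 0.509246, running G = 8.985807
t=6: π = [0.1574, 0.2510, 0.2591, 0.3324], E[r] = 3.0298, γ^t·E[r] = 0.356458, running G = 9.342265
t=7: π = [0.1574, 0.2510, 0.2592, 0.3324], E[r] = 3.0298, γ^t·E[r] = 0.249521, running G = 9.591786
t=8: π = [0.1574, 0.2510, 0.2592, 0.3324], E[r] = 3.0299, γ^t·E[r] = 0.174665, running G = 9.766451

G = 9.7665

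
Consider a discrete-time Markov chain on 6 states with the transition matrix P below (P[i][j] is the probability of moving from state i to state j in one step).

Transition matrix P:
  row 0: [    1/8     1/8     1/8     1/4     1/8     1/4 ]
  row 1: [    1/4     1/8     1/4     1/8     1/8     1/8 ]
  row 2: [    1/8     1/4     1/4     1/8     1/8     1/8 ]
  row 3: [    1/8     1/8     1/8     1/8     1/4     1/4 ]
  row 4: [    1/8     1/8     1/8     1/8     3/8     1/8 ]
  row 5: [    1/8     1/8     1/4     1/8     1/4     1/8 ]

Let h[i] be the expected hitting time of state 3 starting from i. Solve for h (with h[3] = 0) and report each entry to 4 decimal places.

First-step conditioning: h[3] = 0; for i ≠ 3, h[i] = 1 + Σ_k P[i][k]·h[k].
  h[0] = 1 + 1/8·h[0] + 1/8·h[1] + 1/8·h[2] + 1/8·h[4] + 1/4·h[5]
  h[1] = 1 + 1/4·h[0] + 1/8·h[1] + 1/4·h[2] + 1/8·h[4] + 1/8·h[5]
  h[2] = 1 + 1/8·h[0] + 1/4·h[1] + 1/4·h[2] + 1/8·h[4] + 1/8·h[5]
  h[4] = 1 + 1/8·h[0] + 1/8·h[1] + 1/8·h[2] + 3/8·h[4] + 1/8·h[5]
  h[5] = 1 + 1/8·h[0] + 1/8·h[1] + 1/4·h[2] + 1/4·h[4] + 1/8·h[5]
Solving the 5×5 linear system over states ≠ 3 gives exactly h = [3079/503, 3463/503, 3511/503, 0, 3519/503, 3518/503] (h[3] = 0 is the target).

h = [6.1213, 6.8847, 6.9801, 0.0000, 6.9960, 6.9940]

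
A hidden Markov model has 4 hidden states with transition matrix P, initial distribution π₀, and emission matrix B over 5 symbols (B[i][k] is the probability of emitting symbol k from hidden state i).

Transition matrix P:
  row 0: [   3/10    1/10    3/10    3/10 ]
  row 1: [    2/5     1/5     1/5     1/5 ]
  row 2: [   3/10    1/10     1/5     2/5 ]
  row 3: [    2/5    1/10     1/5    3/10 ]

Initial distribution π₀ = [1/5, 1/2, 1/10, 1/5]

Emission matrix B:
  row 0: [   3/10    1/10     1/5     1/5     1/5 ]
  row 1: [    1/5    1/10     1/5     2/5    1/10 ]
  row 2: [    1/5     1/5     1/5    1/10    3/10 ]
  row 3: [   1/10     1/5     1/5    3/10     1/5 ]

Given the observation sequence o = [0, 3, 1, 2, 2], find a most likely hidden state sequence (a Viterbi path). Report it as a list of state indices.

path = [1, 0, 2, 3, 0]

t=0: δ = [6.000e-02, 1.000e-01, 2.000e-02, 2.000e-02]  (obs o_0=0)
t=1: δ = [8.000e-03, 8.000e-03, 2.000e-03, 6.000e-03]  ψ = [1, 1, 1, 1]  (obs o_1=3)
t=2: δ = [3.200e-04, 1.600e-04, 4.800e-04, 4.800e-04]  ψ = [1, 1, 0, 0]  (obs o_2=1)
t=3: δ = [3.840e-05, 9.600e-06, 1.920e-05, 3.840e-05]  ψ = [3, 2, 0, 2]  (obs o_3=2)
t=4: δ = [3.072e-06, 7.680e-07, 2.304e-06, 2.304e-06]  ψ = [3, 0, 0, 0]  (obs o_4=2)
backtrack: best end state = 0; path = [1, 0, 2, 3, 0]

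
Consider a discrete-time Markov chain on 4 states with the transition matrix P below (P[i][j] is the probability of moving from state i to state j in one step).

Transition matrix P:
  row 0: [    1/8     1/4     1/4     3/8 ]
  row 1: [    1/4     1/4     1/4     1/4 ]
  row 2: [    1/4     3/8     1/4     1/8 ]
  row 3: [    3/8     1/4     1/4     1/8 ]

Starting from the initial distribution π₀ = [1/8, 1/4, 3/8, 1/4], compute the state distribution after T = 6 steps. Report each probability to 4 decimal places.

π = [0.2468, 0.2813, 0.2500, 0.2219]

t=0: π = [0.1250, 0.2500, 0.3750, 0.2500]
t=1: π = [0.2656, 0.2969, 0.2500, 0.1875]
t=2: π = [0.2402, 0.2813, 0.2500, 0.2285]
t=3: π = [0.2485, 0.2813, 0.2500, 0.2202]
t=4: π = [0.2465, 0.2813, 0.2500, 0.2223]
t=5: π = [0.2470, 0.2813, 0.2500, 0.2218]
t=6: π = [0.2468, 0.2813, 0.2500, 0.2219]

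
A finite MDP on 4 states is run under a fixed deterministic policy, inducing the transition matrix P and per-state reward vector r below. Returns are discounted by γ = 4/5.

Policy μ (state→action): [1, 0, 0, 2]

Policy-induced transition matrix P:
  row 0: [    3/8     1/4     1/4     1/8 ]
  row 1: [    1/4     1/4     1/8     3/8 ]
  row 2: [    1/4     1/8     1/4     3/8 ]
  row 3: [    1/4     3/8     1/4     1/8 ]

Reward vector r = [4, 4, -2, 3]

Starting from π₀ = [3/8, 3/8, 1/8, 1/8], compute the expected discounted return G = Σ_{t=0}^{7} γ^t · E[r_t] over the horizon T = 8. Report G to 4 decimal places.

G = 10.9296

t=0: π = [0.3750, 0.3750, 0.1250, 0.1250], E[r] = 3.1250, γ^t·E[r] = 3.125000, running G = 3.125000
t=1: π = [0.2969, 0.2500, 0.2031, 0.2500], E[r] = 2.5313, γ^t·E[r] = 2.025000, running G = 5.150000
t=2: π = [0.2871, 0.2559, 0.2188, 0.2383], E[r] = 2.4492, γ^t·E[r] = 1.567500, running G = 6.717500
t=3: π = [0.2859, 0.2524, 0.2180, 0.2437], E[r] = 2.4482, γ^t·E[r] = 1.253500, running G = 7.971000
t=4: π = [0.2857, 0.2532, 0.2184, 0.2426], E[r] = 2.4467, γ^t·E[r] = 1.002175, running G = 8.973175
t=5: π = [0.2857, 0.2530, 0.2183, 0.2429], E[r] = 2.4470, γ^t·E[r] = 0.801830, running G = 9.775005
t=6: π = [0.2857, 0.2531, 0.2184, 0.2428], E[r] = 2.4469, γ^t·E[r] = 0.641446, running G = 10.416451
t=7: π = [0.2857, 0.2531, 0.2184, 0.2429], E[r] = 2.4469, γ^t·E[r] = 0.513161, running G = 10.929612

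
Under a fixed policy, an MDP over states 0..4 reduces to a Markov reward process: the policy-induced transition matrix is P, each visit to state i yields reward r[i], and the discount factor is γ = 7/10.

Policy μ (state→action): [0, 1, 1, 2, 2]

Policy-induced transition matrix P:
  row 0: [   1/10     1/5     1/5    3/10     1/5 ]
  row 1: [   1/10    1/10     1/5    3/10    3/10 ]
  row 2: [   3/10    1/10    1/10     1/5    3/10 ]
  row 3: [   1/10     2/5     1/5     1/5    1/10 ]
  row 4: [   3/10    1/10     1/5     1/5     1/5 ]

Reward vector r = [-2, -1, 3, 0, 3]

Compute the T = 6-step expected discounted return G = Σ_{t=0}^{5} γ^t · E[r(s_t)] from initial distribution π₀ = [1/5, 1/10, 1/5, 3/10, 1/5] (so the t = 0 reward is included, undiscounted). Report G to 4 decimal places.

G = 1.8988

t=0: π = [0.2000, 0.1000, 0.2000, 0.3000, 0.2000], E[r] = 0.7000, γ^t·E[r] = 0.700000, running G = 0.700000
t=1: π = [0.1800, 0.2100, 0.1800, 0.2300, 0.2000], E[r] = 0.5700, γ^t·E[r] = 0.399000, running G = 1.099000
t=2: π = [0.1760, 0.1870, 0.1820, 0.2390, 0.2160], E[r] = 0.6550, γ^t·E[r] = 0.320950, running G = 1.419950
t=3: π = [0.1796, 0.1893, 0.1818, 0.2363, 0.2130], E[r] = 0.6359, γ^t·E[r] = 0.218114, running G = 1.638064
t=4: π = [0.1790, 0.1889, 0.1818, 0.2369, 0.2135], E[r] = 0.6391, γ^t·E[r] = 0.153455, running G = 1.791519
t=5: π = [0.1791, 0.1890, 0.1818, 0.2368, 0.2134], E[r] = 0.6385, γ^t·E[r] = 0.107314, running G = 1.898832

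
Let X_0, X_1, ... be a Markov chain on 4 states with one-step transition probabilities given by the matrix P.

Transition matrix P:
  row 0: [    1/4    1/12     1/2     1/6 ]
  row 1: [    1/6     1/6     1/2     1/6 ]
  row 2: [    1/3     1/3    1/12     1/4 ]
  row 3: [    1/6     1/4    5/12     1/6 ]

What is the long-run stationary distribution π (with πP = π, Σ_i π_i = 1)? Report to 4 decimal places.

π = [0.2439, 0.2195, 0.3415, 0.1951]

Balance equations π_j = Σ_i π_i·P[i][j]:
  π_0 = 1/4·π_0 + 1/6·π_1 + 1/3·π_2 + 1/6·π_3
  π_1 = 1/12·π_0 + 1/6·π_1 + 1/3·π_2 + 1/4·π_3
  π_2 = 1/2·π_0 + 1/2·π_1 + 1/12·π_2 + 5/12·π_3
  normalize: π_0 + π_1 + π_2 + π_3 = 1
Solving the linear system gives exactly π = [10/41, 9/41, 14/41, 8/41].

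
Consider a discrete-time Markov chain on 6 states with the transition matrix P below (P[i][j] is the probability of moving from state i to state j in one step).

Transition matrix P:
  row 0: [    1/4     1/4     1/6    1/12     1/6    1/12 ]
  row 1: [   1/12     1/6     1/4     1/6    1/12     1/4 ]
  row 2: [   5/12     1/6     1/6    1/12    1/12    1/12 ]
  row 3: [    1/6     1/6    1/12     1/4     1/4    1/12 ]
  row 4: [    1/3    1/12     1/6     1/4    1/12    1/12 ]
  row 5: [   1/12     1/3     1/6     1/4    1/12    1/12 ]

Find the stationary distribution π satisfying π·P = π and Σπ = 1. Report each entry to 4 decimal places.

Balance equations π_j = Σ_i π_i·P[i][j]:
  π_0 = 1/4·π_0 + 1/12·π_1 + 5/12·π_2 + 1/6·π_3 + 1/3·π_4 + 1/12·π_5
  π_1 = 1/4·π_0 + 1/6·π_1 + 1/6·π_2 + 1/6·π_3 + 1/12·π_4 + 1/3·π_5
  π_2 = 1/6·π_0 + 1/4·π_1 + 1/6·π_2 + 1/12·π_3 + 1/6·π_4 + 1/6·π_5
  π_3 = 1/12·π_0 + 1/6·π_1 + 1/12·π_2 + 1/4·π_3 + 1/4·π_4 + 1/4·π_5
  π_4 = 1/6·π_0 + 1/12·π_1 + 1/12·π_2 + 1/4·π_3 + 1/12·π_4 + 1/12·π_5
  normalize: π_0 + π_1 + π_2 + π_3 + π_4 + π_5 = 1
Solving the linear system gives exactly π = [629/2816, 1091/5632, 1901/11264, 949/5632, 2197/16896, 3907/33792].

π = [0.2234, 0.1937, 0.1688, 0.1685, 0.1300, 0.1156]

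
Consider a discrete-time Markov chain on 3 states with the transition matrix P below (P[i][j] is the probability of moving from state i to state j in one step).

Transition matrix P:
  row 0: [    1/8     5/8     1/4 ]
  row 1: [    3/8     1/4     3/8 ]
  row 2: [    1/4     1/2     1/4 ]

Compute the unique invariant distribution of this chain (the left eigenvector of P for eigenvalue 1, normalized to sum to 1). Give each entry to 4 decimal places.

Balance equations π_j = Σ_i π_i·P[i][j]:
  π_0 = 1/8·π_0 + 3/8·π_1 + 1/4·π_2
  π_1 = 5/8·π_0 + 1/4·π_1 + 1/2·π_2
  normalize: π_0 + π_1 + π_2 = 1
Solving the linear system gives exactly π = [24/89, 38/89, 27/89].

π = [0.2697, 0.4270, 0.3034]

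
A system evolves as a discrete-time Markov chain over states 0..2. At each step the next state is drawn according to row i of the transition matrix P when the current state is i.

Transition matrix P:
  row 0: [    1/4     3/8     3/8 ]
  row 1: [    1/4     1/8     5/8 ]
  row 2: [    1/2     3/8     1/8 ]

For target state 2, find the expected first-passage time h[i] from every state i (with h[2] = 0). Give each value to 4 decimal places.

h = [2.2222, 1.7778, 0.0000]

First-step conditioning: h[2] = 0; for i ≠ 2, h[i] = 1 + Σ_k P[i][k]·h[k].
  h[0] = 1 + 1/4·h[0] + 3/8·h[1]
  h[1] = 1 + 1/4·h[0] + 1/8·h[1]
Solving the 2×2 linear system over states ≠ 2 gives exactly h = [20/9, 16/9, 0] (h[2] = 0 is the target).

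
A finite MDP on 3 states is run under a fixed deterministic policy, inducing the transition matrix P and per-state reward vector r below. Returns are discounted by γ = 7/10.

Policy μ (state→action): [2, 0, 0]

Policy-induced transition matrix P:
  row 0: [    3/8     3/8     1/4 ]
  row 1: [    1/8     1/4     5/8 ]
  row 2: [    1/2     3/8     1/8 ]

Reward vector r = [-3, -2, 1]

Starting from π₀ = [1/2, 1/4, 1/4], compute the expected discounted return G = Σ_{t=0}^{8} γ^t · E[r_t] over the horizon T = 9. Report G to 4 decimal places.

G = -4.7222

t=0: π = [0.5000, 0.2500, 0.2500], E[r] = -1.7500, γ^t·E[r] = -1.750000, running G = -1.750000
t=1: π = [0.3438, 0.3438, 0.3125], E[r] = -1.4063, γ^t·E[r] = -0.984375, running G = -2.734375
t=2: π = [0.3281, 0.3320, 0.3398], E[r] = -1.3086, γ^t·E[r] = -0.641211, running G = -3.375586
t=3: π = [0.3345, 0.3335, 0.3320], E[r] = -1.3384, γ^t·E[r] = -0.459064, running G = -3.834650
t=4: π = [0.3331, 0.3333, 0.3336], E[r] = -1.3325, γ^t·E[r] = -0.319923, running G = -4.154573
t=5: π = [0.3334, 0.3333, 0.3333], E[r] = -1.3335, γ^t·E[r] = -0.224117, running G = -4.378690
t=6: π = [0.3333, 0.3333, 0.3333], E[r] = -1.3333, γ^t·E[r] = -0.156863, running G = -4.535553
t=7: π = [0.3333, 0.3333, 0.3333], E[r] = -1.3333, γ^t·E[r] = -0.109806, running G = -4.645359
t=8: π = [0.3333, 0.3333, 0.3333], E[r] = -1.3333, γ^t·E[r] = -0.076864, running G = -4.722223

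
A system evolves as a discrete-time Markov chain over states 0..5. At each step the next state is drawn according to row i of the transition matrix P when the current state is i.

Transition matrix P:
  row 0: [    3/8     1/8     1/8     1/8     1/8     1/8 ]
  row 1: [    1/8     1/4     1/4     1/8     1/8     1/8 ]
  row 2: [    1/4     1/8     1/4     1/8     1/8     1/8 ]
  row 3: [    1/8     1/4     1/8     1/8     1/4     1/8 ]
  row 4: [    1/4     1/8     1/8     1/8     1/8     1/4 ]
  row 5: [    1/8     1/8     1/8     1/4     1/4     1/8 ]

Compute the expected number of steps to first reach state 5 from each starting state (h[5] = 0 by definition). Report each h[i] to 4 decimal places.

First-step conditioning: h[5] = 0; for i ≠ 5, h[i] = 1 + Σ_k P[i][k]·h[k].
  h[0] = 1 + 3/8·h[0] + 1/8·h[1] + 1/8·h[2] + 1/8·h[3] + 1/8·h[4]
  h[1] = 1 + 1/8·h[0] + 1/4·h[1] + 1/4·h[2] + 1/8·h[3] + 1/8·h[4]
  h[2] = 1 + 1/4·h[0] + 1/8·h[1] + 1/4·h[2] + 1/8·h[3] + 1/8·h[4]
  h[3] = 1 + 1/8·h[0] + 1/4·h[1] + 1/8·h[2] + 1/8·h[3] + 1/4·h[4]
  h[4] = 1 + 1/4·h[0] + 1/8·h[1] + 1/8·h[2] + 1/8·h[3] + 1/8·h[4]
Solving the 5×5 linear system over states ≠ 5 gives exactly h = [512/73, 512/73, 512/73, 504/73, 448/73, 0] (h[5] = 0 is the target).

h = [7.0137, 7.0137, 7.0137, 6.9041, 6.1370, 0.0000]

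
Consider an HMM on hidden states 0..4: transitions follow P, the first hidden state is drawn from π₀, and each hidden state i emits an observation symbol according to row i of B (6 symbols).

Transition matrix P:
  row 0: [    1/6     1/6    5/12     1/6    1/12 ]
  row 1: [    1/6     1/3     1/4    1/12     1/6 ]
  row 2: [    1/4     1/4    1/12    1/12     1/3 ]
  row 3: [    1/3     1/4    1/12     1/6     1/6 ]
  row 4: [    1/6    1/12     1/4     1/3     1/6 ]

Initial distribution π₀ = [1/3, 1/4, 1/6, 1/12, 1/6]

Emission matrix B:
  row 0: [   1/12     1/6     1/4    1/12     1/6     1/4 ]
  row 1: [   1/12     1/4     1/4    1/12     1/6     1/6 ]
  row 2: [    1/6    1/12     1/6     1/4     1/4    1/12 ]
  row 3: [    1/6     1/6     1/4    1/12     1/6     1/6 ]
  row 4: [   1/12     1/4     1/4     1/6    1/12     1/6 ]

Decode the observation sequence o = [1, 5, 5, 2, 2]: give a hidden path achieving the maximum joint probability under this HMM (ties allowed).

path = [1, 1, 1, 1, 1]

t=0: δ = [5.556e-02, 6.250e-02, 1.389e-02, 1.389e-02, 4.167e-02]  (obs o_0=1)
t=1: δ = [2.604e-03, 3.472e-03, 1.929e-03, 2.315e-03, 1.736e-03]  ψ = [1, 1, 0, 4, 1]  (obs o_1=5)
t=2: δ = [1.929e-04, 1.929e-04, 9.042e-05, 9.645e-05, 1.072e-04]  ψ = [3, 1, 0, 4, 2]  (obs o_2=5)
t=3: δ = [8.038e-06, 1.608e-05, 1.340e-05, 8.931e-06, 8.038e-06]  ψ = [0, 1, 0, 4, 1]  (obs o_3=2)
t=4: δ = [8.372e-07, 1.340e-06, 6.698e-07, 6.698e-07, 1.116e-06]  ψ = [2, 1, 1, 4, 2]  (obs o_4=2)
backtrack: best end state = 1; path = [1, 1, 1, 1, 1]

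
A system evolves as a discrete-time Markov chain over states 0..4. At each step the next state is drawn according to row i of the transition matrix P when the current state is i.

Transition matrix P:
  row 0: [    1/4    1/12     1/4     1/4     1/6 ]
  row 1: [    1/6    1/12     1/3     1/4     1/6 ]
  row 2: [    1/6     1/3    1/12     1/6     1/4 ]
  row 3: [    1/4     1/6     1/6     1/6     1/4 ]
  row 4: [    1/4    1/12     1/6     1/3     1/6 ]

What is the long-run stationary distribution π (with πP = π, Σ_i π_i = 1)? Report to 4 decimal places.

π = [0.2212, 0.1511, 0.1941, 0.2314, 0.2021]

Balance equations π_j = Σ_i π_i·P[i][j]:
  π_0 = 1/4·π_0 + 1/6·π_1 + 1/6·π_2 + 1/4·π_3 + 1/4·π_4
  π_1 = 1/12·π_0 + 1/12·π_1 + 1/3·π_2 + 1/6·π_3 + 1/12·π_4
  π_2 = 1/4·π_0 + 1/3·π_1 + 1/12·π_2 + 1/6·π_3 + 1/6·π_4
  π_3 = 1/4·π_0 + 1/4·π_1 + 1/6·π_2 + 1/6·π_3 + 1/3·π_4
  normalize: π_0 + π_1 + π_2 + π_3 + π_4 = 1
Solving the linear system gives exactly π = [5663/25598, 3869/25598, 4969/25598, 5923/25598, 2587/12799].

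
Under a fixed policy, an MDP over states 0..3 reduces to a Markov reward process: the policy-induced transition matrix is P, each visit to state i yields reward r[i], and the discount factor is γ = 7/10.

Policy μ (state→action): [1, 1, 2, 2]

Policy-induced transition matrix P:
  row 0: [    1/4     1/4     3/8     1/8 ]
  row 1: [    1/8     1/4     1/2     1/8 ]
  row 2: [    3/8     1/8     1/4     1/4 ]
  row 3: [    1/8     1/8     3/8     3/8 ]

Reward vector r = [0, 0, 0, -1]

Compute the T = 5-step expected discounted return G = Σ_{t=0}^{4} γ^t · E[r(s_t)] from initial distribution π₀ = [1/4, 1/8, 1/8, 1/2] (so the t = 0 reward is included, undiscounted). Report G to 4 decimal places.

G = -0.9353

t=0: π = [0.2500, 0.1250, 0.1250, 0.5000], E[r] = -0.5000, γ^t·E[r] = -0.500000, running G = -0.500000
t=1: π = [0.1875, 0.1719, 0.3750, 0.2656], E[r] = -0.2656, γ^t·E[r] = -0.185938, running G = -0.685938
t=2: π = [0.2422, 0.1699, 0.3496, 0.2383], E[r] = -0.2383, γ^t·E[r] = -0.116758, running G = -0.802695
t=3: π = [0.2427, 0.1765, 0.3525, 0.2283], E[r] = -0.2283, γ^t·E[r] = -0.078297, running G = -0.880992
t=4: π = [0.2435, 0.1774, 0.3530, 0.2261], E[r] = -0.2261, γ^t·E[r] = -0.054295, running G = -0.935288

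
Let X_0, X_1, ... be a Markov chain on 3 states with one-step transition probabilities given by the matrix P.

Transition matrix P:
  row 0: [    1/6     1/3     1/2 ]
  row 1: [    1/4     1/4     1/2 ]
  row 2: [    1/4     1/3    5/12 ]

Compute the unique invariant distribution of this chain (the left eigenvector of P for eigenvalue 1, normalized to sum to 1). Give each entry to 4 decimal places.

Balance equations π_j = Σ_i π_i·P[i][j]:
  π_0 = 1/6·π_0 + 1/4·π_1 + 1/4·π_2
  π_1 = 1/3·π_0 + 1/4·π_1 + 1/3·π_2
  normalize: π_0 + π_1 + π_2 = 1
Solving the linear system gives exactly π = [3/13, 4/13, 6/13].

π = [0.2308, 0.3077, 0.4615]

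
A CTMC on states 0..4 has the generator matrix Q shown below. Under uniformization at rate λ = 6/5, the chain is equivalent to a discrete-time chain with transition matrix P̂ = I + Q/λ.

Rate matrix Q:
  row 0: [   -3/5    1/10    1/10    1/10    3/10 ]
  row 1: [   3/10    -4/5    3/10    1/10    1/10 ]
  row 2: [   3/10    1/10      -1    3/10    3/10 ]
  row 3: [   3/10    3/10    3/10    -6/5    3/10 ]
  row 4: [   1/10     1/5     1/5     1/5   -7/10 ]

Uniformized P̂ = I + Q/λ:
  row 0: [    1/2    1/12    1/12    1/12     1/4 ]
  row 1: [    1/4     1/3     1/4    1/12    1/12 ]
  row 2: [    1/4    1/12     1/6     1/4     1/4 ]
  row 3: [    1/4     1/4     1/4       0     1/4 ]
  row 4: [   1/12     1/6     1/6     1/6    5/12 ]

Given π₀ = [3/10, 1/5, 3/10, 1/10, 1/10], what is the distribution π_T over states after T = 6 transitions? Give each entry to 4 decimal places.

π = [0.2742, 0.1681, 0.1681, 0.1233, 0.2664]

t=0: π = [0.3000, 0.2000, 0.3000, 0.1000, 0.1000]
t=1: π = [0.3083, 0.1583, 0.1667, 0.1333, 0.2333]
t=2: π = [0.2882, 0.1646, 0.1653, 0.1194, 0.2625]
t=3: π = [0.2783, 0.1663, 0.1663, 0.1228, 0.2663]
t=4: π = [0.2752, 0.1676, 0.1676, 0.1230, 0.2667]
t=5: π = [0.2744, 0.1679, 0.1679, 0.1232, 0.2665]
t=6: π = [0.2742, 0.1681, 0.1681, 0.1233, 0.2664]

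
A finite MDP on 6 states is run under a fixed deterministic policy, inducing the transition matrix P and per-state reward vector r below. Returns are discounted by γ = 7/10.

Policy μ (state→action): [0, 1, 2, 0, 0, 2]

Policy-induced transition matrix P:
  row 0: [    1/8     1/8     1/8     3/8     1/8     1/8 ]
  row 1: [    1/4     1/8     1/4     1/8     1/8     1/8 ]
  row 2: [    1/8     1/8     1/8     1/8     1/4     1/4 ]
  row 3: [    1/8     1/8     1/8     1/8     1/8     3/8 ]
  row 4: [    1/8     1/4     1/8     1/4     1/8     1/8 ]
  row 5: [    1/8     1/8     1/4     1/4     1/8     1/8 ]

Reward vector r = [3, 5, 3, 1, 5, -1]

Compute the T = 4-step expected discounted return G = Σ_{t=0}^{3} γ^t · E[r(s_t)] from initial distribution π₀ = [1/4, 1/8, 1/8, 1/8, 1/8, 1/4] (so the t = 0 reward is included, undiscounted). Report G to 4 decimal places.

t=0: π = [0.2500, 0.1250, 0.1250, 0.1250, 0.1250, 0.2500], E[r] = 2.2500, γ^t·E[r] = 2.250000, running G = 2.250000
t=1: π = [0.1406, 0.1406, 0.1719, 0.2344, 0.1406, 0.1719], E[r] = 2.4063, γ^t·E[r] = 1.684375, running G = 3.934375
t=2: π = [0.1426, 0.1426, 0.1641, 0.1992, 0.1465, 0.2051], E[r] = 2.3594, γ^t·E[r] = 1.156094, running G = 5.090469
t=3: π = [0.1428, 0.1433, 0.1685, 0.2046, 0.1455, 0.1953], E[r] = 2.3872, γ^t·E[r] = 0.818812, running G = 5.909281

G = 5.9093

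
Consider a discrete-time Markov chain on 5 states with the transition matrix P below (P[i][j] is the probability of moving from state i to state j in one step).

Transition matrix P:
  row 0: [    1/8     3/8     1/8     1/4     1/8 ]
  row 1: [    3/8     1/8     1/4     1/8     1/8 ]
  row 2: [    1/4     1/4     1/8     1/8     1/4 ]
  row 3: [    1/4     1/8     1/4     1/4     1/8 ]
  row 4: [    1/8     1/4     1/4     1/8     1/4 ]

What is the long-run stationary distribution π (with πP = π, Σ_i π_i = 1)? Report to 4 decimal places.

Balance equations π_j = Σ_i π_i·P[i][j]:
  π_0 = 1/8·π_0 + 3/8·π_1 + 1/4·π_2 + 1/4·π_3 + 1/8·π_4
  π_1 = 3/8·π_0 + 1/8·π_1 + 1/4·π_2 + 1/8·π_3 + 1/4·π_4
  π_2 = 1/8·π_0 + 1/4·π_1 + 1/8·π_2 + 1/4·π_3 + 1/4·π_4
  π_3 = 1/4·π_0 + 1/8·π_1 + 1/8·π_2 + 1/4·π_3 + 1/8·π_4
  normalize: π_0 + π_1 + π_2 + π_3 + π_4 = 1
Solving the linear system gives exactly π = [8/35, 503/2205, 62/315, 43/245, 377/2205].

π = [0.2286, 0.2281, 0.1968, 0.1755, 0.1710]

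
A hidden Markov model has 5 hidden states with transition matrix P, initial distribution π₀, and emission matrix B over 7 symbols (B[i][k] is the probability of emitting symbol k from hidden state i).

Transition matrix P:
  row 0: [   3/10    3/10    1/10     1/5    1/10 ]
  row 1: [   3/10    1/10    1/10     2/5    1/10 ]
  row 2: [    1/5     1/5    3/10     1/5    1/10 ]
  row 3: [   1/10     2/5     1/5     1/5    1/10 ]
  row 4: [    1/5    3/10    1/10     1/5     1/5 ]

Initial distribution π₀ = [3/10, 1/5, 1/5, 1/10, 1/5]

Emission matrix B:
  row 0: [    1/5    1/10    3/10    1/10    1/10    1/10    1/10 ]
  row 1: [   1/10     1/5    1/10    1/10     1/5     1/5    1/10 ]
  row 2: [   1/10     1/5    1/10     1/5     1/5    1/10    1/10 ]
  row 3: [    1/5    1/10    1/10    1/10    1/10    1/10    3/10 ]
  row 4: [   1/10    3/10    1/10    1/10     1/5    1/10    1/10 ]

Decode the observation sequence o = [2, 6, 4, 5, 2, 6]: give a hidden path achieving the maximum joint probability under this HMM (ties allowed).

t=0: δ = [9.000e-02, 2.000e-02, 2.000e-02, 1.000e-02, 2.000e-02]  (obs o_0=2)
t=1: δ = [2.700e-03, 2.700e-03, 9.000e-04, 5.400e-03, 9.000e-04]  ψ = [0, 0, 0, 0, 0]  (obs o_1=6)
t=2: δ = [8.100e-05, 4.320e-04, 2.160e-04, 1.080e-04, 1.080e-04]  ψ = [0, 3, 3, 1, 3]  (obs o_2=4)
t=3: δ = [1.296e-05, 8.640e-06, 6.480e-06, 1.728e-05, 4.320e-06]  ψ = [1, 1, 2, 1, 1]  (obs o_3=5)
t=4: δ = [1.166e-06, 6.912e-07, 3.456e-07, 3.456e-07, 1.728e-07]  ψ = [0, 3, 3, 1, 3]  (obs o_4=2)
t=5: δ = [3.499e-08, 3.499e-08, 1.166e-08, 8.294e-08, 1.166e-08]  ψ = [0, 0, 0, 1, 0]  (obs o_5=6)
backtrack: best end state = 3; path = [0, 3, 1, 3, 1, 3]

path = [0, 3, 1, 3, 1, 3]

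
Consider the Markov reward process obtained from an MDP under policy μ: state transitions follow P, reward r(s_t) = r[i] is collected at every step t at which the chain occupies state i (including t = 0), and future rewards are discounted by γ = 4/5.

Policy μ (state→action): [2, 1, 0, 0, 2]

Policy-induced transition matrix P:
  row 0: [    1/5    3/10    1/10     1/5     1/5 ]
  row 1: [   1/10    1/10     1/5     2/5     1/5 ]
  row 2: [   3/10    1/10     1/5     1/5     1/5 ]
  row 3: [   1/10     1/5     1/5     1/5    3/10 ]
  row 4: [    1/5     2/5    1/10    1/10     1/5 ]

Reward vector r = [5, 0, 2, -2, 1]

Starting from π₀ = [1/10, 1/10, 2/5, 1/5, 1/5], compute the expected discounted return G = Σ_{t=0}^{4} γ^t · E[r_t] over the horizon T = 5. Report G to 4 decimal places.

t=0: π = [0.1000, 0.1000, 0.4000, 0.2000, 0.2000], E[r] = 1.1000, γ^t·E[r] = 1.100000, running G = 1.100000
t=1: π = [0.2100, 0.2000, 0.1700, 0.2000, 0.2200], E[r] = 1.2100, γ^t·E[r] = 0.968000, running G = 2.068000
t=2: π = [0.1770, 0.2280, 0.1570, 0.2180, 0.2200], E[r] = 0.9830, γ^t·E[r] = 0.629120, running G = 2.697120
t=3: π = [0.1711, 0.2232, 0.1603, 0.2236, 0.2218], E[r] = 0.9507, γ^t·E[r] = 0.486758, running G = 3.183878
t=4: π = [0.1714, 0.2231, 0.1607, 0.2225, 0.2224], E[r] = 0.9556, γ^t·E[r] = 0.391418, running G = 3.575296

G = 3.5753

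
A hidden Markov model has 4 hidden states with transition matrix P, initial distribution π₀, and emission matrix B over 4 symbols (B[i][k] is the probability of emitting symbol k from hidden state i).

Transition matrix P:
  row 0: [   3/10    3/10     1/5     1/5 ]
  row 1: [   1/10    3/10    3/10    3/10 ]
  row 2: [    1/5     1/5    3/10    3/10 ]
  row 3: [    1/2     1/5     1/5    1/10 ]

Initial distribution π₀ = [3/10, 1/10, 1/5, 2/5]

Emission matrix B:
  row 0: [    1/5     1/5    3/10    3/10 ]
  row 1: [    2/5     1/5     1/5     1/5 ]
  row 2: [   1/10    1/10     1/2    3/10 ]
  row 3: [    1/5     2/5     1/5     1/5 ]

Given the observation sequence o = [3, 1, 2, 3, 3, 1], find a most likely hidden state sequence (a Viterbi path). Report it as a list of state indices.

path = [0, 1, 2, 2, 2, 3]

t=0: δ = [9.000e-02, 2.000e-02, 6.000e-02, 8.000e-02]  (obs o_0=3)
t=1: δ = [8.000e-03, 5.400e-03, 1.800e-03, 7.200e-03]  ψ = [3, 0, 0, 0]  (obs o_1=1)
t=2: δ = [1.080e-03, 4.800e-04, 8.100e-04, 3.240e-04]  ψ = [3, 0, 1, 1]  (obs o_2=2)
t=3: δ = [9.720e-05, 6.480e-05, 7.290e-05, 4.860e-05]  ψ = [0, 0, 2, 2]  (obs o_3=3)
t=4: δ = [8.748e-06, 5.832e-06, 6.561e-06, 4.374e-06]  ψ = [0, 0, 2, 2]  (obs o_4=3)
t=5: δ = [5.249e-07, 5.249e-07, 1.968e-07, 7.873e-07]  ψ = [0, 0, 2, 2]  (obs o_5=1)
backtrack: best end state = 3; path = [0, 1, 2, 2, 2, 3]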